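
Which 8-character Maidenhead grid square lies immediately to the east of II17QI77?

II17qi87

Longitude extended square 7; +1 → 8.
The latitude characters are unchanged.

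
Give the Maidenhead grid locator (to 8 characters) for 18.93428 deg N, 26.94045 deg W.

HK68mw74

Add 180° to longitude and 90° to latitude: 153.05955, 108.93428.
Field (20°×10°, letters A–R): 153.05955/20 → 7 → H, 108.93428/10 → 10 → K; chars HK.
Square (2°×1°, digits 0–9): 13.05955/2 → 6, 8.93428/1 → 8; chars 68.
Subsquare (5′×2.5′, letters a–x): 1.05955/0.0833333 → 12 → m, 0.93428/0.0416667 → 22 → w; chars mw.
Extended square (30″×15″, digits 0–9): 0.05955/0.00833333 → 7, 0.01761/0.00416667 → 4; chars 74.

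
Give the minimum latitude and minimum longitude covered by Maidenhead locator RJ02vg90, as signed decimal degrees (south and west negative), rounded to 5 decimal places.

Field R=17, J=9: +17·20° lon, +9·10° lat → SW at lon 160°, lat 0°.
Square 0, 2: +0·2° lon, +2·1° lat → SW at lon 160°, lat 2°.
Subsquare v=21, g=6: +21·0.0833333° lon, +6·0.0416667° lat → SW at lon 161.75°, lat 2.25°.
Extended square 9, 0: +9·0.00833333° lon, +0·0.00416667° lat → SW at lon 161.825°, lat 2.25°.
latitude 2.25000, longitude 161.82500.

2.25000, 161.82500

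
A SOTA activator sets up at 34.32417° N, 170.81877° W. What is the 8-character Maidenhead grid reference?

AM44oh17

Shift to the Maidenhead origin (180°W, 90°S): lon 9.18123, lat 124.32417.
Field (20°×10°, letters A–R): lon ⌊9.18123/20⌋ = 0 → A; lat ⌊124.32417/10⌋ = 12 → M.
Square (2°×1°, digits 0–9): lon ⌊9.18123/2⌋ = 4; lat ⌊4.32417/1⌋ = 4.
Subsquare (5′×2.5′, letters a–x): lon ⌊1.18123/0.0833333⌋ = 14 → o; lat ⌊0.32417/0.0416667⌋ = 7 → h.
Extended square (30″×15″, digits 0–9): lon ⌊0.01456/0.00833333⌋ = 1; lat ⌊0.03250/0.00416667⌋ = 7.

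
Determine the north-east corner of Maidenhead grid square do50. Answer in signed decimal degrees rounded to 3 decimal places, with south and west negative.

51.000, -108.000

Field D=3, O=14: +3·20° lon, +14·10° lat → SW at lon -120°, lat 50°.
Square 5, 0: +5·2° lon, +0·1° lat → SW at lon -110°, lat 50°.
Cell spans 2° lon × 1° lat. NE corner is SW corner plus one full cell.
latitude 51.000, longitude -108.000.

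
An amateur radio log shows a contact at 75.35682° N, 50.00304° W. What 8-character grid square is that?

GQ45xi95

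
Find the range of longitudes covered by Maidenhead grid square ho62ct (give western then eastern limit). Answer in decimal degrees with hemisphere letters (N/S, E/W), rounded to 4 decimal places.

27.8333° W, 27.7500° W

Field H=7, O=14: +7·20° lon, +14·10° lat → SW at lon -40°, lat 50°.
Square 6, 2: +6·2° lon, +2·1° lat → SW at lon -28°, lat 52°.
Subsquare c=2, t=19: +2·0.0833333° lon, +19·0.0416667° lat → SW at lon -27.8333°, lat 52.7917°.
Cell spans 0.0833333° lon × 0.0416667° lat.
west 27.8333° W, east 27.7500° W.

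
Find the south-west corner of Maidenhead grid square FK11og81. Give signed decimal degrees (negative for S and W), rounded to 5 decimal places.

11.25417, -76.76667

Field F=5, K=10: +5·20° lon, +10·10° lat → SW at lon -80°, lat 10°.
Square 1, 1: +1·2° lon, +1·1° lat → SW at lon -78°, lat 11°.
Subsquare o=14, g=6: +14·0.0833333° lon, +6·0.0416667° lat → SW at lon -76.8333°, lat 11.25°.
Extended square 8, 1: +8·0.00833333° lon, +1·0.00416667° lat → SW at lon -76.7667°, lat 11.2542°.
latitude 11.25417, longitude -76.76667.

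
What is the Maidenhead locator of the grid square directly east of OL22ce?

OL22de

Longitude subsquare c = 2; +1 → 3 = d.
The latitude characters are unchanged.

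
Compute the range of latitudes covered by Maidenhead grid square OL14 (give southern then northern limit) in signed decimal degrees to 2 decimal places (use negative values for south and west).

24.00, 25.00

Field O=14, L=11: +14·20° lon, +11·10° lat → SW at lon 100°, lat 20°.
Square 1, 4: +1·2° lon, +4·1° lat → SW at lon 102°, lat 24°.
Cell spans 2° lon × 1° lat.
south 24.00, north 25.00.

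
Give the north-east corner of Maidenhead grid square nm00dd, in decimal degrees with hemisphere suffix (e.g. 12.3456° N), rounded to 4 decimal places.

30.1667° N, 80.3333° E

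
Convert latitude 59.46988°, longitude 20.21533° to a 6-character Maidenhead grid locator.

KO09cl

Shift to the Maidenhead origin (180°W, 90°S): lon 200.2153, lat 149.4699.
Field: lon ⌊200.2153/20⌋ = 10 → K; lat ⌊149.4699/10⌋ = 14 → O.
Square: lon ⌊0.2153/2⌋ = 0; lat ⌊9.4699/1⌋ = 9.
Subsquare: lon ⌊0.2153/0.0833333⌋ = 2 → c; lat ⌊0.4699/0.0416667⌋ = 11 → l.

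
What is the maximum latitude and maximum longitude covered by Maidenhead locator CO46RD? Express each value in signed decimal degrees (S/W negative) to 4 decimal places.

56.1667, -130.5000

Field C=2, O=14: +2·20° lon, +14·10° lat → SW at lon -140°, lat 50°.
Square 4, 6: +4·2° lon, +6·1° lat → SW at lon -132°, lat 56°.
Subsquare r=17, d=3: +17·0.0833333° lon, +3·0.0416667° lat → SW at lon -130.583°, lat 56.125°.
Cell spans 0.0833333° lon × 0.0416667° lat. NE corner is SW corner plus one full cell.
latitude 56.1667, longitude -130.5000.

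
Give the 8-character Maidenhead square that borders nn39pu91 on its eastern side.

NN39qu01

Longitude extended square 9; +1 → 10, wraps to 0, carry into subsquare.
Longitude subsquare p = 15; +1 → 16 = q.
The latitude characters are unchanged.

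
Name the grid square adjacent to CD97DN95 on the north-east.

CD97en06

Longitude extended square 9; +1 → 10, wraps to 0, carry into subsquare.
Longitude subsquare d = 3; +1 → 4 = e.
Latitude extended square 5; +1 → 6.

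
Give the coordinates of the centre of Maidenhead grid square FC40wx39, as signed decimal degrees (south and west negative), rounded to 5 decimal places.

-69.00208, -70.13750

Field F=5, C=2: +5·20° lon, +2·10° lat → SW at lon -80°, lat -70°.
Square 4, 0: +4·2° lon, +0·1° lat → SW at lon -72°, lat -70°.
Subsquare w=22, x=23: +22·0.0833333° lon, +23·0.0416667° lat → SW at lon -70.1667°, lat -69.0417°.
Extended square 3, 9: +3·0.00833333° lon, +9·0.00416667° lat → SW at lon -70.1417°, lat -69.0042°.
Cell spans 0.00833333° lon × 0.00416667° lat. Centre is SW corner plus half of each.
latitude -69.00208, longitude -70.13750.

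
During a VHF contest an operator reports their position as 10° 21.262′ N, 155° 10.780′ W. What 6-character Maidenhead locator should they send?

BK20ji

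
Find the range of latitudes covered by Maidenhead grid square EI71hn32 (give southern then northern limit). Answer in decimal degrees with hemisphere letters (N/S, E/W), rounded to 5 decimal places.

8.45000° S, 8.44583° S

Field E=4, I=8: +4·20° lon, +8·10° lat → SW at lon -100°, lat -10°.
Square 7, 1: +7·2° lon, +1·1° lat → SW at lon -86°, lat -9°.
Subsquare h=7, n=13: +7·0.0833333° lon, +13·0.0416667° lat → SW at lon -85.4167°, lat -8.45833°.
Extended square 3, 2: +3·0.00833333° lon, +2·0.00416667° lat → SW at lon -85.3917°, lat -8.45°.
Cell spans 0.00833333° lon × 0.00416667° lat.
south 8.45000° S, north 8.44583° S.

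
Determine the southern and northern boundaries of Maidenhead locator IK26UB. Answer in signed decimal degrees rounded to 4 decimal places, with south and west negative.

16.0417, 16.0833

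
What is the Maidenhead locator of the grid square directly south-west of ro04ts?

Longitude subsquare t = 19; −1 → 18 = s.
Latitude subsquare s = 18; −1 → 17 = r.

RO04sr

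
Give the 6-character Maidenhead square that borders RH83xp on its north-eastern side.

RH93aq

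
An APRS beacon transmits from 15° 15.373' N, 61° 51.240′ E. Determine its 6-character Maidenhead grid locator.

MK05wg

Add 180° to longitude and 90° to latitude: 241.8540, 105.2562.
Field: 241.8540/20 → 12 → M, 105.2562/10 → 10 → K; chars MK.
Square: 1.8540/2 → 0, 5.2562/1 → 5; chars 05.
Subsquare: 1.8540/0.0833333 → 22 → w, 0.2562/0.0416667 → 6 → g; chars wg.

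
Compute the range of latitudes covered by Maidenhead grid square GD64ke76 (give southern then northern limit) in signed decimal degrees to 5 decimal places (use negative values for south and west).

-55.80833, -55.80417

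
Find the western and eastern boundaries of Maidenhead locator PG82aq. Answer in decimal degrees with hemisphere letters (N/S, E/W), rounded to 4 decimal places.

136.0000° E, 136.0833° E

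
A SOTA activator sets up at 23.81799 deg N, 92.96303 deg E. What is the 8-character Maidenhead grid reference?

NL63lt56

Add 180° to longitude and 90° to latitude: 272.96303, 113.81799.
Field (20°×10°, letters A–R): lon ⌊272.96303/20⌋ = 13 → N; lat ⌊113.81799/10⌋ = 11 → L.
Square (2°×1°, digits 0–9): lon ⌊12.96303/2⌋ = 6; lat ⌊3.81799/1⌋ = 3.
Subsquare (5′×2.5′, letters a–x): lon ⌊0.96303/0.0833333⌋ = 11 → l; lat ⌊0.81799/0.0416667⌋ = 19 → t.
Extended square (30″×15″, digits 0–9): lon ⌊0.04636/0.00833333⌋ = 5; lat ⌊0.02632/0.00416667⌋ = 6.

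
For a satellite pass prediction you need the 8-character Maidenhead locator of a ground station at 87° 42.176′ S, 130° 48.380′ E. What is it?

Shift to the Maidenhead origin (180°W, 90°S): lon 310.80633, lat 2.29707.
Field: lon ⌊310.80633/20⌋ = 15 → P; lat ⌊2.29707/10⌋ = 0 → A.
Square: lon ⌊10.80633/2⌋ = 5; lat ⌊2.29707/1⌋ = 2.
Subsquare: lon ⌊0.80633/0.0833333⌋ = 9 → j; lat ⌊0.29707/0.0416667⌋ = 7 → h.
Extended square: lon ⌊0.05633/0.00833333⌋ = 6; lat ⌊0.00540/0.00416667⌋ = 1.

PA52jh61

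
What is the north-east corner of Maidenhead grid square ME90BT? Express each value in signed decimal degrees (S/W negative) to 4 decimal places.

-49.1667, 78.1667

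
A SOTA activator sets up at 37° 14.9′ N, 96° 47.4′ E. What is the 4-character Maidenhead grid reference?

Shift to the Maidenhead origin (180°W, 90°S): lon 276.79, lat 127.25.
Field: lon ⌊276.79/20⌋ = 13 → N; lat ⌊127.25/10⌋ = 12 → M.
Square: lon ⌊16.79/2⌋ = 8; lat ⌊7.25/1⌋ = 7.

NM87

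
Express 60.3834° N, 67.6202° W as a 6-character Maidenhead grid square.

Offset from 180°W / 90°S: lon 112.3798°, lat 150.3834°.
Field: lon ⌊112.3798/20⌋ = 5 → F; lat ⌊150.3834/10⌋ = 15 → P.
Square: lon ⌊12.3798/2⌋ = 6; lat ⌊0.3834/1⌋ = 0.
Subsquare: lon ⌊0.3798/0.0833333⌋ = 4 → e; lat ⌊0.3834/0.0416667⌋ = 9 → j.

FP60ej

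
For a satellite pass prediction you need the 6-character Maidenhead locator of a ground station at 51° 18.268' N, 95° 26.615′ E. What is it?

Offset from 180°W / 90°S: lon 275.4436°, lat 141.3045°.
Field: 275.4436/20 → 13 → N, 141.3045/10 → 14 → O; chars NO.
Square: 15.4436/2 → 7, 1.3045/1 → 1; chars 71.
Subsquare: 1.4436/0.0833333 → 17 → r, 0.3045/0.0416667 → 7 → h; chars rh.

NO71rh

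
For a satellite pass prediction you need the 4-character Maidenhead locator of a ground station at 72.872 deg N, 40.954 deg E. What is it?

LQ02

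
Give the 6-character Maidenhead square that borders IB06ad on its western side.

HB96xd

Longitude subsquare a = 0; −1 → -1, wraps to 23 = x, carry into square.
Longitude square 0; −1 → -1, wraps to 9, carry into field.
Longitude field I = 8; −1 → 7 = H.
The latitude characters are unchanged.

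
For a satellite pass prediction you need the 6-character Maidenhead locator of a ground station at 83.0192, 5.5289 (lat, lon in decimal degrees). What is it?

JR23sa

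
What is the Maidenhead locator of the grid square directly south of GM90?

GL99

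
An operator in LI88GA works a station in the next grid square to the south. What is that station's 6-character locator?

LI87gx

Latitude subsquare a = 0; −1 → -1, wraps to 23 = x, carry into square.
Latitude square 8; −1 → 7.
The longitude characters are unchanged.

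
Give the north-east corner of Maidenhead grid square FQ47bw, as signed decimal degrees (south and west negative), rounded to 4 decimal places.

77.9583, -71.8333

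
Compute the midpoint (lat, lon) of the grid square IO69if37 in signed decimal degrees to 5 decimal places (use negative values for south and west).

59.23958, -7.30417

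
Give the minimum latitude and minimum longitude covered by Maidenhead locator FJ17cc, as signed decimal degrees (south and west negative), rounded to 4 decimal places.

7.0833, -77.8333

Field F=5, J=9: +5·20° lon, +9·10° lat → SW at lon -80°, lat 0°.
Square 1, 7: +1·2° lon, +7·1° lat → SW at lon -78°, lat 7°.
Subsquare c=2, c=2: +2·0.0833333° lon, +2·0.0416667° lat → SW at lon -77.8333°, lat 7.08333°.
latitude 7.0833, longitude -77.8333.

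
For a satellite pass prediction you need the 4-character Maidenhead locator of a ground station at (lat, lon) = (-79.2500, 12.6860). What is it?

Shift to the Maidenhead origin (180°W, 90°S): lon 192.69, lat 10.75.
Field (20°×10°, letters A–R): 192.69/20 → 9 → J, 10.75/10 → 1 → B; chars JB.
Square (2°×1°, digits 0–9): 12.69/2 → 6, 0.75/1 → 0; chars 60.

JB60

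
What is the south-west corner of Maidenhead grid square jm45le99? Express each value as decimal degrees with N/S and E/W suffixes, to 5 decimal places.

35.20417° N, 8.99167° E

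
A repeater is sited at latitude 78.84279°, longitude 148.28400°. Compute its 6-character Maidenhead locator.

Shift to the Maidenhead origin (180°W, 90°S): lon 328.2840, lat 168.8428.
Field (20°×10°, letters A–R): 328.2840/20 → 16 → Q, 168.8428/10 → 16 → Q; chars QQ.
Square (2°×1°, digits 0–9): 8.2840/2 → 4, 8.8428/1 → 8; chars 48.
Subsquare (5′×2.5′, letters a–x): 0.2840/0.0833333 → 3 → d, 0.8428/0.0416667 → 20 → u; chars du.

QQ48du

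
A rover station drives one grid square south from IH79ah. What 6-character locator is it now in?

IH79ag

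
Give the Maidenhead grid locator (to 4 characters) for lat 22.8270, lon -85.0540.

EL72

Add 180° to longitude and 90° to latitude: 94.95, 112.83.
Field: 94.95/20 → 4 → E, 112.83/10 → 11 → L; chars EL.
Square: 14.95/2 → 7, 2.83/1 → 2; chars 72.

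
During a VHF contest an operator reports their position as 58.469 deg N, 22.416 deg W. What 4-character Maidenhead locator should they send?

HO88

Offset from 180°W / 90°S: lon 157.58°, lat 148.47°.
Field (20°×10°, letters A–R): lon ⌊157.58/20⌋ = 7 → H; lat ⌊148.47/10⌋ = 14 → O.
Square (2°×1°, digits 0–9): lon ⌊17.58/2⌋ = 8; lat ⌊8.47/1⌋ = 8.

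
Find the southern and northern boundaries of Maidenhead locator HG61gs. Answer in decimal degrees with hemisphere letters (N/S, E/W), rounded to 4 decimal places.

28.2500° S, 28.2083° S

Field H=7, G=6: +7·20° lon, +6·10° lat → SW at lon -40°, lat -30°.
Square 6, 1: +6·2° lon, +1·1° lat → SW at lon -28°, lat -29°.
Subsquare g=6, s=18: +6·0.0833333° lon, +18·0.0416667° lat → SW at lon -27.5°, lat -28.25°.
Cell spans 0.0833333° lon × 0.0416667° lat.
south 28.2500° S, north 28.2083° S.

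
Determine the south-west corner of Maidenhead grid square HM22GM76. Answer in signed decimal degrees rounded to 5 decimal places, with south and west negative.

Field H=7, M=12: +7·20° lon, +12·10° lat → SW at lon -40°, lat 30°.
Square 2, 2: +2·2° lon, +2·1° lat → SW at lon -36°, lat 32°.
Subsquare g=6, m=12: +6·0.0833333° lon, +12·0.0416667° lat → SW at lon -35.5°, lat 32.5°.
Extended square 7, 6: +7·0.00833333° lon, +6·0.00416667° lat → SW at lon -35.4417°, lat 32.525°.
latitude 32.52500, longitude -35.44167.

32.52500, -35.44167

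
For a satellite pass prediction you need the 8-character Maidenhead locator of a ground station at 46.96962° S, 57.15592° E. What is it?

Offset from 180°W / 90°S: lon 237.15592°, lat 43.03038°.
Field: lon ⌊237.15592/20⌋ = 11 → L; lat ⌊43.03038/10⌋ = 4 → E.
Square: lon ⌊17.15592/2⌋ = 8; lat ⌊3.03038/1⌋ = 3.
Subsquare: lon ⌊1.15592/0.0833333⌋ = 13 → n; lat ⌊0.03038/0.0416667⌋ = 0 → a.
Extended square: lon ⌊0.07259/0.00833333⌋ = 8; lat ⌊0.03038/0.00416667⌋ = 7.

LE83na87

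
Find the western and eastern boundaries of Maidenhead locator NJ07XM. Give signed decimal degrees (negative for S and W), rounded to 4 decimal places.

Field N=13, J=9: +13·20° lon, +9·10° lat → SW at lon 80°, lat 0°.
Square 0, 7: +0·2° lon, +7·1° lat → SW at lon 80°, lat 7°.
Subsquare x=23, m=12: +23·0.0833333° lon, +12·0.0416667° lat → SW at lon 81.9167°, lat 7.5°.
Cell spans 0.0833333° lon × 0.0416667° lat.
west 81.9167, east 82.0000.

81.9167, 82.0000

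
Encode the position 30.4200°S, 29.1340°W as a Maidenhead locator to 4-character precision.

HF59

Offset from 180°W / 90°S: lon 150.87°, lat 59.58°.
Field (20°×10°, letters A–R): 150.87/20 → 7 → H, 59.58/10 → 5 → F; chars HF.
Square (2°×1°, digits 0–9): 10.87/2 → 5, 9.58/1 → 9; chars 59.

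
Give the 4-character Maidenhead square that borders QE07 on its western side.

Longitude square 0; −1 → -1, wraps to 9, carry into field.
Longitude field Q = 16; −1 → 15 = P.
The latitude characters are unchanged.

PE97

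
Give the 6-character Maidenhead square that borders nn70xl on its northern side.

NN70xm

Latitude subsquare l = 11; +1 → 12 = m.
The longitude characters are unchanged.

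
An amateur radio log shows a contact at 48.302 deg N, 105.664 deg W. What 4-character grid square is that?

Offset from 180°W / 90°S: lon 74.34°, lat 138.30°.
Field: 74.34/20 → 3 → D, 138.30/10 → 13 → N; chars DN.
Square: 14.34/2 → 7, 8.30/1 → 8; chars 78.

DN78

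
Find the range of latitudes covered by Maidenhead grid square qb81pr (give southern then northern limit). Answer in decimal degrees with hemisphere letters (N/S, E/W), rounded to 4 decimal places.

Field Q=16, B=1: +16·20° lon, +1·10° lat → SW at lon 140°, lat -80°.
Square 8, 1: +8·2° lon, +1·1° lat → SW at lon 156°, lat -79°.
Subsquare p=15, r=17: +15·0.0833333° lon, +17·0.0416667° lat → SW at lon 157.25°, lat -78.2917°.
Cell spans 0.0833333° lon × 0.0416667° lat.
south 78.2917° S, north 78.2500° S.

78.2917° S, 78.2500° S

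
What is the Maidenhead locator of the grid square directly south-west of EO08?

DO97

Longitude square 0; −1 → -1, wraps to 9, carry into field.
Longitude field E = 4; −1 → 3 = D.
Latitude square 8; −1 → 7.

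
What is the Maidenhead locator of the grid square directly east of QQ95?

RQ05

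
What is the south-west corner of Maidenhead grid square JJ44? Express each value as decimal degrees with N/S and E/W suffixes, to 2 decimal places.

4.00° N, 8.00° E

Field J=9, J=9: +9·20° lon, +9·10° lat → SW at lon 0°, lat 0°.
Square 4, 4: +4·2° lon, +4·1° lat → SW at lon 8°, lat 4°.
latitude 4.00° N, longitude 8.00° E.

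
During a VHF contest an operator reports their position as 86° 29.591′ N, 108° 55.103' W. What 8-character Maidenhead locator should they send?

Offset from 180°W / 90°S: lon 71.08162°, lat 176.49318°.
Field: 71.08162/20 → 3 → D, 176.49318/10 → 17 → R; chars DR.
Square: 11.08162/2 → 5, 6.49318/1 → 6; chars 56.
Subsquare: 1.08162/0.0833333 → 12 → m, 0.49318/0.0416667 → 11 → l; chars ml.
Extended square: 0.08162/0.00833333 → 9, 0.03485/0.00416667 → 8; chars 98.

DR56ml98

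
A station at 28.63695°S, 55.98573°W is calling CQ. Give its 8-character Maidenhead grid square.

GG21ai17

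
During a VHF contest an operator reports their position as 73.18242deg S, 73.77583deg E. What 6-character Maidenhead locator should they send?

MB66vt

Shift to the Maidenhead origin (180°W, 90°S): lon 253.7758, lat 16.8176.
Field: lon ⌊253.7758/20⌋ = 12 → M; lat ⌊16.8176/10⌋ = 1 → B.
Square: lon ⌊13.7758/2⌋ = 6; lat ⌊6.8176/1⌋ = 6.
Subsquare: lon ⌊1.7758/0.0833333⌋ = 21 → v; lat ⌊0.8176/0.0416667⌋ = 19 → t.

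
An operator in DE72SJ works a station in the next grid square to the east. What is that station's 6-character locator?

DE72tj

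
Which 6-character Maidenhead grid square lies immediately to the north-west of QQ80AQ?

Longitude subsquare a = 0; −1 → -1, wraps to 23 = x, carry into square.
Longitude square 8; −1 → 7.
Latitude subsquare q = 16; +1 → 17 = r.

QQ70xr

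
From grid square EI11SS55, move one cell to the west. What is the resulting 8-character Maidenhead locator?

EI11ss45

Longitude extended square 5; −1 → 4.
The latitude characters are unchanged.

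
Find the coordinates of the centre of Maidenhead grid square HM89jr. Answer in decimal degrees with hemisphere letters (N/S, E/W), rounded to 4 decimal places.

Field H=7, M=12: +7·20° lon, +12·10° lat → SW at lon -40°, lat 30°.
Square 8, 9: +8·2° lon, +9·1° lat → SW at lon -24°, lat 39°.
Subsquare j=9, r=17: +9·0.0833333° lon, +17·0.0416667° lat → SW at lon -23.25°, lat 39.7083°.
Cell spans 0.0833333° lon × 0.0416667° lat. Centre is SW corner plus half of each.
latitude 39.7292° N, longitude 23.2083° W.

39.7292° N, 23.2083° W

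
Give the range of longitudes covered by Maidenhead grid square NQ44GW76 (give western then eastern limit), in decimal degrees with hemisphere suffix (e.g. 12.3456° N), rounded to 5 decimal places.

Field N=13, Q=16: +13·20° lon, +16·10° lat → SW at lon 80°, lat 70°.
Square 4, 4: +4·2° lon, +4·1° lat → SW at lon 88°, lat 74°.
Subsquare g=6, w=22: +6·0.0833333° lon, +22·0.0416667° lat → SW at lon 88.5°, lat 74.9167°.
Extended square 7, 6: +7·0.00833333° lon, +6·0.00416667° lat → SW at lon 88.5583°, lat 74.9417°.
Cell spans 0.00833333° lon × 0.00416667° lat.
west 88.55833° E, east 88.56667° E.

88.55833° E, 88.56667° E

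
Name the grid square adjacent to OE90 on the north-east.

PE01

Longitude square 9; +1 → 10, wraps to 0, carry into field.
Longitude field O = 14; +1 → 15 = P.
Latitude square 0; +1 → 1.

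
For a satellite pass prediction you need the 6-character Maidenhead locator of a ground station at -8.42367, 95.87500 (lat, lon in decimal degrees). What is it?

Add 180° to longitude and 90° to latitude: 275.8750, 81.5763.
Field (20°×10°, letters A–R): 275.8750/20 → 13 → N, 81.5763/10 → 8 → I; chars NI.
Square (2°×1°, digits 0–9): 15.8750/2 → 7, 1.5763/1 → 1; chars 71.
Subsquare (5′×2.5′, letters a–x): 1.8750/0.0833333 → 22 → w, 0.5763/0.0416667 → 13 → n; chars wn.

NI71wn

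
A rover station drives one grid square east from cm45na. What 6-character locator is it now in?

Longitude subsquare n = 13; +1 → 14 = o.
The latitude characters are unchanged.

CM45oa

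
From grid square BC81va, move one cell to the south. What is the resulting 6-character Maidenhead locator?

BC80vx

Latitude subsquare a = 0; −1 → -1, wraps to 23 = x, carry into square.
Latitude square 1; −1 → 0.
The longitude characters are unchanged.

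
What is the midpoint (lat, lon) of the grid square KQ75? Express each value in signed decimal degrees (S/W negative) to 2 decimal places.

75.50, 35.00

Field K=10, Q=16: +10·20° lon, +16·10° lat → SW at lon 20°, lat 70°.
Square 7, 5: +7·2° lon, +5·1° lat → SW at lon 34°, lat 75°.
Cell spans 2° lon × 1° lat. Centre is SW corner plus half of each.
latitude 75.50, longitude 35.00.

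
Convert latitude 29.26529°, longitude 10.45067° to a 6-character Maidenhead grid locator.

Add 180° to longitude and 90° to latitude: 190.4507, 119.2653.
Field: lon ⌊190.4507/20⌋ = 9 → J; lat ⌊119.2653/10⌋ = 11 → L.
Square: lon ⌊10.4507/2⌋ = 5; lat ⌊9.2653/1⌋ = 9.
Subsquare: lon ⌊0.4507/0.0833333⌋ = 5 → f; lat ⌊0.2653/0.0416667⌋ = 6 → g.

JL59fg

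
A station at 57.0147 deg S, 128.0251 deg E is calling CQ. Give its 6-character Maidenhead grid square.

Offset from 180°W / 90°S: lon 308.0251°, lat 32.9853°.
Field (20°×10°, letters A–R): 308.0251/20 → 15 → P, 32.9853/10 → 3 → D; chars PD.
Square (2°×1°, digits 0–9): 8.0251/2 → 4, 2.9853/1 → 2; chars 42.
Subsquare (5′×2.5′, letters a–x): 0.0251/0.0833333 → 0 → a, 0.9853/0.0416667 → 23 → x; chars ax.

PD42ax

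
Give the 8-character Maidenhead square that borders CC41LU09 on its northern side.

CC41lv00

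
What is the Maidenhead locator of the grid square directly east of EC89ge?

EC89he

Longitude subsquare g = 6; +1 → 7 = h.
The latitude characters are unchanged.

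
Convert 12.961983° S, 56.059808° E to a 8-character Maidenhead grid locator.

LH87aa79

Add 180° to longitude and 90° to latitude: 236.05981, 77.03802.
Field: lon ⌊236.05981/20⌋ = 11 → L; lat ⌊77.03802/10⌋ = 7 → H.
Square: lon ⌊16.05981/2⌋ = 8; lat ⌊7.03802/1⌋ = 7.
Subsquare: lon ⌊0.05981/0.0833333⌋ = 0 → a; lat ⌊0.03802/0.0416667⌋ = 0 → a.
Extended square: lon ⌊0.05981/0.00833333⌋ = 7; lat ⌊0.03802/0.00416667⌋ = 9.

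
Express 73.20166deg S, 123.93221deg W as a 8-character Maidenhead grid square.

Add 180° to longitude and 90° to latitude: 56.06779, 16.79834.
Field: 56.06779/20 → 2 → C, 16.79834/10 → 1 → B; chars CB.
Square: 16.06779/2 → 8, 6.79834/1 → 6; chars 86.
Subsquare: 0.06779/0.0833333 → 0 → a, 0.79834/0.0416667 → 19 → t; chars at.
Extended square: 0.06779/0.00833333 → 8, 0.00667/0.00416667 → 1; chars 81.

CB86at81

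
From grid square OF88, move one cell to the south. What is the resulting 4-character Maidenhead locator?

OF87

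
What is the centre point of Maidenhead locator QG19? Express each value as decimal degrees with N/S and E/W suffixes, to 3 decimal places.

Field Q=16, G=6: +16·20° lon, +6·10° lat → SW at lon 140°, lat -30°.
Square 1, 9: +1·2° lon, +9·1° lat → SW at lon 142°, lat -21°.
Cell spans 2° lon × 1° lat. Centre is SW corner plus half of each.
latitude 20.500° S, longitude 143.000° E.

20.500° S, 143.000° E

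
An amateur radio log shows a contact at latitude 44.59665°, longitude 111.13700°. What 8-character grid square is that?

ON54no63

Add 180° to longitude and 90° to latitude: 291.13700, 134.59665.
Field: lon ⌊291.13700/20⌋ = 14 → O; lat ⌊134.59665/10⌋ = 13 → N.
Square: lon ⌊11.13700/2⌋ = 5; lat ⌊4.59665/1⌋ = 4.
Subsquare: lon ⌊1.13700/0.0833333⌋ = 13 → n; lat ⌊0.59665/0.0416667⌋ = 14 → o.
Extended square: lon ⌊0.05367/0.00833333⌋ = 6; lat ⌊0.01332/0.00416667⌋ = 3.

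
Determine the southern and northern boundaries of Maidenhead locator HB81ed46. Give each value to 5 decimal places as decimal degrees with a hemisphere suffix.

78.85000° S, 78.84583° S

Field H=7, B=1: +7·20° lon, +1·10° lat → SW at lon -40°, lat -80°.
Square 8, 1: +8·2° lon, +1·1° lat → SW at lon -24°, lat -79°.
Subsquare e=4, d=3: +4·0.0833333° lon, +3·0.0416667° lat → SW at lon -23.6667°, lat -78.875°.
Extended square 4, 6: +4·0.00833333° lon, +6·0.00416667° lat → SW at lon -23.6333°, lat -78.85°.
Cell spans 0.00833333° lon × 0.00416667° lat.
south 78.85000° S, north 78.84583° S.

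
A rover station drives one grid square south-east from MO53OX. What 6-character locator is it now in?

Longitude subsquare o = 14; +1 → 15 = p.
Latitude subsquare x = 23; −1 → 22 = w.

MO53pw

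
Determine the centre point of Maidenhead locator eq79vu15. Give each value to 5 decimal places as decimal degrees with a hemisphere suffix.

79.85625° N, 84.23750° W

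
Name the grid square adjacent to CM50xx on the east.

CM60ax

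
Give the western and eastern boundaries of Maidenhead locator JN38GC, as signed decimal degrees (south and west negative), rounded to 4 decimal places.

Field J=9, N=13: +9·20° lon, +13·10° lat → SW at lon 0°, lat 40°.
Square 3, 8: +3·2° lon, +8·1° lat → SW at lon 6°, lat 48°.
Subsquare g=6, c=2: +6·0.0833333° lon, +2·0.0416667° lat → SW at lon 6.5°, lat 48.0833°.
Cell spans 0.0833333° lon × 0.0416667° lat.
west 6.5000, east 6.5833.

6.5000, 6.5833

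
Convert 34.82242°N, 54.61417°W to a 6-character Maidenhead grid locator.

GM24qt

Add 180° to longitude and 90° to latitude: 125.3858, 124.8224.
Field (20°×10°, letters A–R): lon ⌊125.3858/20⌋ = 6 → G; lat ⌊124.8224/10⌋ = 12 → M.
Square (2°×1°, digits 0–9): lon ⌊5.3858/2⌋ = 2; lat ⌊4.8224/1⌋ = 4.
Subsquare (5′×2.5′, letters a–x): lon ⌊1.3858/0.0833333⌋ = 16 → q; lat ⌊0.8224/0.0416667⌋ = 19 → t.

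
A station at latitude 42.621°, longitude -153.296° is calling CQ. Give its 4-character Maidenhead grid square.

BN32

Add 180° to longitude and 90° to latitude: 26.70, 132.62.
Field: 26.70/20 → 1 → B, 132.62/10 → 13 → N; chars BN.
Square: 6.70/2 → 3, 2.62/1 → 2; chars 32.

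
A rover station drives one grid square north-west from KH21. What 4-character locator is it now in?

Longitude square 2; −1 → 1.
Latitude square 1; +1 → 2.

KH12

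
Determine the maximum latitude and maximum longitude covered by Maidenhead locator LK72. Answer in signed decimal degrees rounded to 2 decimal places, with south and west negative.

13.00, 56.00

Field L=11, K=10: +11·20° lon, +10·10° lat → SW at lon 40°, lat 10°.
Square 7, 2: +7·2° lon, +2·1° lat → SW at lon 54°, lat 12°.
Cell spans 2° lon × 1° lat. NE corner is SW corner plus one full cell.
latitude 13.00, longitude 56.00.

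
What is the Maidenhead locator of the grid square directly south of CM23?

Latitude square 3; −1 → 2.
The longitude characters are unchanged.

CM22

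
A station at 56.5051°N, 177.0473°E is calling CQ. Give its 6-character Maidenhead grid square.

RO86mm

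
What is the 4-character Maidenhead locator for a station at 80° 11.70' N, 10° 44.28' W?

IR40

Add 180° to longitude and 90° to latitude: 169.26, 170.19.
Field: 169.26/20 → 8 → I, 170.19/10 → 17 → R; chars IR.
Square: 9.26/2 → 4, 0.19/1 → 0; chars 40.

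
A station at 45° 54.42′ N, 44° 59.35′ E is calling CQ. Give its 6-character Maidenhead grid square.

LN25lv

Add 180° to longitude and 90° to latitude: 224.9892, 135.9070.
Field: 224.9892/20 → 11 → L, 135.9070/10 → 13 → N; chars LN.
Square: 4.9892/2 → 2, 5.9070/1 → 5; chars 25.
Subsquare: 0.9892/0.0833333 → 11 → l, 0.9070/0.0416667 → 21 → v; chars lv.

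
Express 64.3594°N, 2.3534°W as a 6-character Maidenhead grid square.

IP84ti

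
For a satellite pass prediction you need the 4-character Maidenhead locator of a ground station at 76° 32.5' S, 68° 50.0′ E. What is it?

Shift to the Maidenhead origin (180°W, 90°S): lon 248.83, lat 13.46.
Field (20°×10°, letters A–R): lon ⌊248.83/20⌋ = 12 → M; lat ⌊13.46/10⌋ = 1 → B.
Square (2°×1°, digits 0–9): lon ⌊8.83/2⌋ = 4; lat ⌊3.46/1⌋ = 3.

MB43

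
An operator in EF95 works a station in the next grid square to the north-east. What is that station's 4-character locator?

FF06

Longitude square 9; +1 → 10, wraps to 0, carry into field.
Longitude field E = 4; +1 → 5 = F.
Latitude square 5; +1 → 6.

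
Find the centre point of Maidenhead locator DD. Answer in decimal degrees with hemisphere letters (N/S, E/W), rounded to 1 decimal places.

55.0° S, 110.0° W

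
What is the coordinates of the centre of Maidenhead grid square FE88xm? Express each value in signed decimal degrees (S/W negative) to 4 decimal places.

Field F=5, E=4: +5·20° lon, +4·10° lat → SW at lon -80°, lat -50°.
Square 8, 8: +8·2° lon, +8·1° lat → SW at lon -64°, lat -42°.
Subsquare x=23, m=12: +23·0.0833333° lon, +12·0.0416667° lat → SW at lon -62.0833°, lat -41.5°.
Cell spans 0.0833333° lon × 0.0416667° lat. Centre is SW corner plus half of each.
latitude -41.4792, longitude -62.0417.

-41.4792, -62.0417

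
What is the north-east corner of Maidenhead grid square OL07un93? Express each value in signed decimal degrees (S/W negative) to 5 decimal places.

27.55833, 101.75000

Field O=14, L=11: +14·20° lon, +11·10° lat → SW at lon 100°, lat 20°.
Square 0, 7: +0·2° lon, +7·1° lat → SW at lon 100°, lat 27°.
Subsquare u=20, n=13: +20·0.0833333° lon, +13·0.0416667° lat → SW at lon 101.667°, lat 27.5417°.
Extended square 9, 3: +9·0.00833333° lon, +3·0.00416667° lat → SW at lon 101.742°, lat 27.5542°.
Cell spans 0.00833333° lon × 0.00416667° lat. NE corner is SW corner plus one full cell.
latitude 27.55833, longitude 101.75000.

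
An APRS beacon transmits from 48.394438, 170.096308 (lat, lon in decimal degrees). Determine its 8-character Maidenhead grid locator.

RN58bj14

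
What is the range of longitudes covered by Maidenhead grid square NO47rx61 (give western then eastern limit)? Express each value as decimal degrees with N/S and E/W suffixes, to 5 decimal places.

89.46667° E, 89.47500° E

Field N=13, O=14: +13·20° lon, +14·10° lat → SW at lon 80°, lat 50°.
Square 4, 7: +4·2° lon, +7·1° lat → SW at lon 88°, lat 57°.
Subsquare r=17, x=23: +17·0.0833333° lon, +23·0.0416667° lat → SW at lon 89.4167°, lat 57.9583°.
Extended square 6, 1: +6·0.00833333° lon, +1·0.00416667° lat → SW at lon 89.4667°, lat 57.9625°.
Cell spans 0.00833333° lon × 0.00416667° lat.
west 89.46667° E, east 89.47500° E.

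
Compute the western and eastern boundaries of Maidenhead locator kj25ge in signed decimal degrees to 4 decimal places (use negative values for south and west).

Field K=10, J=9: +10·20° lon, +9·10° lat → SW at lon 20°, lat 0°.
Square 2, 5: +2·2° lon, +5·1° lat → SW at lon 24°, lat 5°.
Subsquare g=6, e=4: +6·0.0833333° lon, +4·0.0416667° lat → SW at lon 24.5°, lat 5.16667°.
Cell spans 0.0833333° lon × 0.0416667° lat.
west 24.5000, east 24.5833.

24.5000, 24.5833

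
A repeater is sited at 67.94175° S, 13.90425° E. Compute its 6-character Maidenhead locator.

JC62wb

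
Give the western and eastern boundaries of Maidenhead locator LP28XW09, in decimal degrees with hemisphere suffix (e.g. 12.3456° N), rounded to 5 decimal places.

45.91667° E, 45.92500° E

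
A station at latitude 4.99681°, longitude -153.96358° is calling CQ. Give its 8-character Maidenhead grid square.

BJ34ax49

Shift to the Maidenhead origin (180°W, 90°S): lon 26.03642, lat 94.99681.
Field (20°×10°, letters A–R): 26.03642/20 → 1 → B, 94.99681/10 → 9 → J; chars BJ.
Square (2°×1°, digits 0–9): 6.03642/2 → 3, 4.99681/1 → 4; chars 34.
Subsquare (5′×2.5′, letters a–x): 0.03642/0.0833333 → 0 → a, 0.99681/0.0416667 → 23 → x; chars ax.
Extended square (30″×15″, digits 0–9): 0.03642/0.00833333 → 4, 0.03848/0.00416667 → 9; chars 49.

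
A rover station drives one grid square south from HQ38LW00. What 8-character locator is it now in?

HQ38lv09

Latitude extended square 0; −1 → -1, wraps to 9, carry into subsquare.
Latitude subsquare w = 22; −1 → 21 = v.
The longitude characters are unchanged.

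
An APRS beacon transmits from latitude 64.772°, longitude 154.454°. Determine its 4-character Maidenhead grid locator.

Shift to the Maidenhead origin (180°W, 90°S): lon 334.45, lat 154.77.
Field: lon ⌊334.45/20⌋ = 16 → Q; lat ⌊154.77/10⌋ = 15 → P.
Square: lon ⌊14.45/2⌋ = 7; lat ⌊4.77/1⌋ = 4.

QP74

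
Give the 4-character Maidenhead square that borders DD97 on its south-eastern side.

ED06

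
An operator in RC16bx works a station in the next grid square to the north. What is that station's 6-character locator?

Latitude subsquare x = 23; +1 → 24, wraps to 0 = a, carry into square.
Latitude square 6; +1 → 7.
The longitude characters are unchanged.

RC17ba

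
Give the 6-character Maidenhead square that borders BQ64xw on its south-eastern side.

Longitude subsquare x = 23; +1 → 24, wraps to 0 = a, carry into square.
Longitude square 6; +1 → 7.
Latitude subsquare w = 22; −1 → 21 = v.

BQ74av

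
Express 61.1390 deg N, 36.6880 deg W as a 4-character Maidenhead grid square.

HP11

Offset from 180°W / 90°S: lon 143.31°, lat 151.14°.
Field: lon ⌊143.31/20⌋ = 7 → H; lat ⌊151.14/10⌋ = 15 → P.
Square: lon ⌊3.31/2⌋ = 1; lat ⌊1.14/1⌋ = 1.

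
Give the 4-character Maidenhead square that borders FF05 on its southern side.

Latitude square 5; −1 → 4.
The longitude characters are unchanged.

FF04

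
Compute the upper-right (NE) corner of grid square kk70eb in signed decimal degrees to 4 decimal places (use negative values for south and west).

10.0833, 34.4167

Field K=10, K=10: +10·20° lon, +10·10° lat → SW at lon 20°, lat 10°.
Square 7, 0: +7·2° lon, +0·1° lat → SW at lon 34°, lat 10°.
Subsquare e=4, b=1: +4·0.0833333° lon, +1·0.0416667° lat → SW at lon 34.3333°, lat 10.0417°.
Cell spans 0.0833333° lon × 0.0416667° lat. NE corner is SW corner plus one full cell.
latitude 10.0833, longitude 34.4167.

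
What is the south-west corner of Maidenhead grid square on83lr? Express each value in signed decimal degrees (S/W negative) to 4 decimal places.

43.7083, 116.9167

Field O=14, N=13: +14·20° lon, +13·10° lat → SW at lon 100°, lat 40°.
Square 8, 3: +8·2° lon, +3·1° lat → SW at lon 116°, lat 43°.
Subsquare l=11, r=17: +11·0.0833333° lon, +17·0.0416667° lat → SW at lon 116.917°, lat 43.7083°.
latitude 43.7083, longitude 116.9167.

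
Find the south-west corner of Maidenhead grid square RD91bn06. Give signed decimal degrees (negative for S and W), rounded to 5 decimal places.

-58.43333, 178.08333

Field R=17, D=3: +17·20° lon, +3·10° lat → SW at lon 160°, lat -60°.
Square 9, 1: +9·2° lon, +1·1° lat → SW at lon 178°, lat -59°.
Subsquare b=1, n=13: +1·0.0833333° lon, +13·0.0416667° lat → SW at lon 178.083°, lat -58.4583°.
Extended square 0, 6: +0·0.00833333° lon, +6·0.00416667° lat → SW at lon 178.083°, lat -58.4333°.
latitude -58.43333, longitude 178.08333.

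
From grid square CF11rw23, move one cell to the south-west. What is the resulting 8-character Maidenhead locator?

Longitude extended square 2; −1 → 1.
Latitude extended square 3; −1 → 2.

CF11rw12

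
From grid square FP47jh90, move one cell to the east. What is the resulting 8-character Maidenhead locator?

FP47kh00

Longitude extended square 9; +1 → 10, wraps to 0, carry into subsquare.
Longitude subsquare j = 9; +1 → 10 = k.
The latitude characters are unchanged.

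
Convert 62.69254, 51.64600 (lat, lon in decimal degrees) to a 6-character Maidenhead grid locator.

LP52tq

Offset from 180°W / 90°S: lon 231.6460°, lat 152.6925°.
Field: lon ⌊231.6460/20⌋ = 11 → L; lat ⌊152.6925/10⌋ = 15 → P.
Square: lon ⌊11.6460/2⌋ = 5; lat ⌊2.6925/1⌋ = 2.
Subsquare: lon ⌊1.6460/0.0833333⌋ = 19 → t; lat ⌊0.6925/0.0416667⌋ = 16 → q.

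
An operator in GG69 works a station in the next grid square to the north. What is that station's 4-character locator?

Latitude square 9; +1 → 10, wraps to 0, carry into field.
Latitude field G = 6; +1 → 7 = H.
The longitude characters are unchanged.

GH60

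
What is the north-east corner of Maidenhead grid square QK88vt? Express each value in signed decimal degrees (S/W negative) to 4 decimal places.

Field Q=16, K=10: +16·20° lon, +10·10° lat → SW at lon 140°, lat 10°.
Square 8, 8: +8·2° lon, +8·1° lat → SW at lon 156°, lat 18°.
Subsquare v=21, t=19: +21·0.0833333° lon, +19·0.0416667° lat → SW at lon 157.75°, lat 18.7917°.
Cell spans 0.0833333° lon × 0.0416667° lat. NE corner is SW corner plus one full cell.
latitude 18.8333, longitude 157.8333.

18.8333, 157.8333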